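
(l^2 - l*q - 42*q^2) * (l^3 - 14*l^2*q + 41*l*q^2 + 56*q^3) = l^5 - 15*l^4*q + 13*l^3*q^2 + 603*l^2*q^3 - 1778*l*q^4 - 2352*q^5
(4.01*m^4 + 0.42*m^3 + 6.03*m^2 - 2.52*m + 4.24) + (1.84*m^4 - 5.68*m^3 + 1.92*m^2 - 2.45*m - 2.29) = 5.85*m^4 - 5.26*m^3 + 7.95*m^2 - 4.97*m + 1.95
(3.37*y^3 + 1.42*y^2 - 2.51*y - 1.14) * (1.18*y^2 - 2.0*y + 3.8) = 3.9766*y^5 - 5.0644*y^4 + 7.0042*y^3 + 9.0708*y^2 - 7.258*y - 4.332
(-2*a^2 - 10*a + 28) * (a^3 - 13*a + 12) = -2*a^5 - 10*a^4 + 54*a^3 + 106*a^2 - 484*a + 336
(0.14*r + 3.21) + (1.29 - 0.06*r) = 0.08*r + 4.5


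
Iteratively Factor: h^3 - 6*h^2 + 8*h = (h - 2)*(h^2 - 4*h) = h*(h - 2)*(h - 4)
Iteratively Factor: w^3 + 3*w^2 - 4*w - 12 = (w - 2)*(w^2 + 5*w + 6) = (w - 2)*(w + 3)*(w + 2)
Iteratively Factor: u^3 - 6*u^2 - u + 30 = (u - 5)*(u^2 - u - 6) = (u - 5)*(u + 2)*(u - 3)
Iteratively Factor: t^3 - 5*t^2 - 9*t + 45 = (t + 3)*(t^2 - 8*t + 15) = (t - 3)*(t + 3)*(t - 5)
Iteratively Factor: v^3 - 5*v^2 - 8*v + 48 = (v + 3)*(v^2 - 8*v + 16) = (v - 4)*(v + 3)*(v - 4)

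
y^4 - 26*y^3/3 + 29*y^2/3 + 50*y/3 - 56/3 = (y - 7)*(y - 2)*(y - 1)*(y + 4/3)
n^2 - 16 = (n - 4)*(n + 4)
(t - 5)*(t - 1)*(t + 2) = t^3 - 4*t^2 - 7*t + 10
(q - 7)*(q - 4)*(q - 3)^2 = q^4 - 17*q^3 + 103*q^2 - 267*q + 252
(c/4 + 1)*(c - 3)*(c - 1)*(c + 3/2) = c^4/4 + 3*c^3/8 - 13*c^2/4 - 15*c/8 + 9/2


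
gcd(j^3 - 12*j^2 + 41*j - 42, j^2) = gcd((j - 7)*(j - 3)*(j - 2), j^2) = 1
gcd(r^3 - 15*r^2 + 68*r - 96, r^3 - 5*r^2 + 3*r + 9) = r - 3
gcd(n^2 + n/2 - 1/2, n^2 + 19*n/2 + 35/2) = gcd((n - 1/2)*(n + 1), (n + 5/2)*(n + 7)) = 1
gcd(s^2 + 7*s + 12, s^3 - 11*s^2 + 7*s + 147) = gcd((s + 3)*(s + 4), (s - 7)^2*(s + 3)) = s + 3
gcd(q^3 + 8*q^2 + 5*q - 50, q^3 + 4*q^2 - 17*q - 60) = q + 5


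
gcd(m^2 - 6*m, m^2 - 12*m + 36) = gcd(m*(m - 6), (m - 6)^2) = m - 6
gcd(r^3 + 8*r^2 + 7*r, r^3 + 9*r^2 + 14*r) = r^2 + 7*r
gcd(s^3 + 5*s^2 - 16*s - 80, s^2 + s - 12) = s + 4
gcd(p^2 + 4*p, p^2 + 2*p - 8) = p + 4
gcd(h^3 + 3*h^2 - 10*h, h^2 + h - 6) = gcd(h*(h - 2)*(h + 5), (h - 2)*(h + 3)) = h - 2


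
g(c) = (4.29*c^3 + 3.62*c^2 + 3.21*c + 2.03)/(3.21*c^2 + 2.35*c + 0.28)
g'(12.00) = 1.33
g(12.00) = 16.25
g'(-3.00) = 1.26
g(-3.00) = -4.11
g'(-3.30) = 1.27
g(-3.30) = -4.49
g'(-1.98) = 1.19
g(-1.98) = -2.85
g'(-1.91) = 1.18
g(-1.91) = -2.77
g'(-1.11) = 1.47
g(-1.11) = -1.81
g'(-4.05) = 1.29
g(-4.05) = -5.45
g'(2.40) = 1.20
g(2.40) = 3.68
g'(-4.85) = 1.31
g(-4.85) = -6.49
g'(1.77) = 1.09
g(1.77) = 2.96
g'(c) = (-6.42*c - 2.35)*(4.29*c^3 + 3.62*c^2 + 3.21*c + 2.03)/(3.21*c^2 + 2.35*c + 0.28)^2 + (12.87*c^2 + 7.24*c + 3.21)/(3.21*c^2 + 2.35*c + 0.28) = (13.7709*c^4 + 20.163*c^3 + 1.8065*c^2 - 11.0054*c - 3.8717)/(10.3041*c^4 + 15.087*c^3 + 7.3201*c^2 + 1.316*c + 0.0784)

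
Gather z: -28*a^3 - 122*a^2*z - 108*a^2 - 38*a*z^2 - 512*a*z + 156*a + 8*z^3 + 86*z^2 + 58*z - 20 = -28*a^3 - 108*a^2 + 156*a + 8*z^3 + z^2*(86 - 38*a) + z*(-122*a^2 - 512*a + 58) - 20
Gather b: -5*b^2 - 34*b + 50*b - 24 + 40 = -5*b^2 + 16*b + 16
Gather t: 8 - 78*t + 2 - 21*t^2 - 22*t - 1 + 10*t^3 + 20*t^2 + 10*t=10*t^3 - t^2 - 90*t + 9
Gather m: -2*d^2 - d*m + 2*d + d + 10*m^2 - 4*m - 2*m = -2*d^2 + 3*d + 10*m^2 + m*(-d - 6)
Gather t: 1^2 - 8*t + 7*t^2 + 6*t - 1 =7*t^2 - 2*t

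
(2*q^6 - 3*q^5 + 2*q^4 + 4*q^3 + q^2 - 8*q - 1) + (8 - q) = 2*q^6 - 3*q^5 + 2*q^4 + 4*q^3 + q^2 - 9*q + 7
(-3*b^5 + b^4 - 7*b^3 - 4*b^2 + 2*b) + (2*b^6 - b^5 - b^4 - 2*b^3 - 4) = 2*b^6 - 4*b^5 - 9*b^3 - 4*b^2 + 2*b - 4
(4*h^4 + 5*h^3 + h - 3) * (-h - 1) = -4*h^5 - 9*h^4 - 5*h^3 - h^2 + 2*h + 3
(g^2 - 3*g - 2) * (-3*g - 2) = -3*g^3 + 7*g^2 + 12*g + 4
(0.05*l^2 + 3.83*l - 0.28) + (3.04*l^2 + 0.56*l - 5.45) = 3.09*l^2 + 4.39*l - 5.73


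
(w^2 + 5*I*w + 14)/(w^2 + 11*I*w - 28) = (w - 2*I)/(w + 4*I)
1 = 1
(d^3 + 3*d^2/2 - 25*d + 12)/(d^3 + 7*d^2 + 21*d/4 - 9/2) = 2*(d - 4)/(2*d + 3)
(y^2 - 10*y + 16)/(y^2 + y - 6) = (y - 8)/(y + 3)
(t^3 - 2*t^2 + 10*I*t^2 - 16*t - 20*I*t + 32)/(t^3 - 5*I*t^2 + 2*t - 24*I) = (t^2 + t*(-2 + 8*I) - 16*I)/(t^2 - 7*I*t - 12)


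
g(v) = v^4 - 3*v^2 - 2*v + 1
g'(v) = 4*v^3 - 6*v - 2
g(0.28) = 0.21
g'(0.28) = -3.59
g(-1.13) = 1.06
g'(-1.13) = -0.99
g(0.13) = 0.69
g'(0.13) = -2.77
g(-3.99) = 214.67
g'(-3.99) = -232.14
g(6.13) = 1288.03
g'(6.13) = 882.61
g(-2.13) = 12.23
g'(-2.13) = -27.87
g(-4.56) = 380.11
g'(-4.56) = -353.92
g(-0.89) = 1.03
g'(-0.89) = 0.52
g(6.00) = 1177.00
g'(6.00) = 826.00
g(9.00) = 6301.00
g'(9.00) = 2860.00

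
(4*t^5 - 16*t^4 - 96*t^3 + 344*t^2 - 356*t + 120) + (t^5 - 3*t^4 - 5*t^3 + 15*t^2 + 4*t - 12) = 5*t^5 - 19*t^4 - 101*t^3 + 359*t^2 - 352*t + 108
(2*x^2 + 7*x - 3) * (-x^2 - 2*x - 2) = -2*x^4 - 11*x^3 - 15*x^2 - 8*x + 6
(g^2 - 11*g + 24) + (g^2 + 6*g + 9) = 2*g^2 - 5*g + 33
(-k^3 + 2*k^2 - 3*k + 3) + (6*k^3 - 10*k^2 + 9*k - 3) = 5*k^3 - 8*k^2 + 6*k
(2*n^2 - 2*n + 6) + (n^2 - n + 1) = 3*n^2 - 3*n + 7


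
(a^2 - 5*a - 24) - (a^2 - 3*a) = -2*a - 24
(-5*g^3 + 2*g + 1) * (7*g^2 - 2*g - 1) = -35*g^5 + 10*g^4 + 19*g^3 + 3*g^2 - 4*g - 1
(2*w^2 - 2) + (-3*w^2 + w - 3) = -w^2 + w - 5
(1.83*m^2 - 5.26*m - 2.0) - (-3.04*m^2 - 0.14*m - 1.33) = 4.87*m^2 - 5.12*m - 0.67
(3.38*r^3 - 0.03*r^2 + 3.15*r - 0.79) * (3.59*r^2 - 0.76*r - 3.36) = 12.1342*r^5 - 2.6765*r^4 - 0.0255000000000011*r^3 - 5.1293*r^2 - 9.9836*r + 2.6544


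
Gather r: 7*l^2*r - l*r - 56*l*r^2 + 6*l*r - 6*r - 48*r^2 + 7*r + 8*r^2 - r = r^2*(-56*l - 40) + r*(7*l^2 + 5*l)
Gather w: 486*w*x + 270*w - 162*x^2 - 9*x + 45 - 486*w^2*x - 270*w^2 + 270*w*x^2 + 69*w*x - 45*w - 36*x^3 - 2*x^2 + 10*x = w^2*(-486*x - 270) + w*(270*x^2 + 555*x + 225) - 36*x^3 - 164*x^2 + x + 45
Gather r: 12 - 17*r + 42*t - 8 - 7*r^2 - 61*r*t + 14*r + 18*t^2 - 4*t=-7*r^2 + r*(-61*t - 3) + 18*t^2 + 38*t + 4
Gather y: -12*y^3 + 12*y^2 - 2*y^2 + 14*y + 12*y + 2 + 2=-12*y^3 + 10*y^2 + 26*y + 4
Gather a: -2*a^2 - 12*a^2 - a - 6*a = -14*a^2 - 7*a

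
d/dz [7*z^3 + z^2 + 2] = z*(21*z + 2)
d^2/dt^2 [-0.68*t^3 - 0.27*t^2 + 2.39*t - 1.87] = -4.08*t - 0.54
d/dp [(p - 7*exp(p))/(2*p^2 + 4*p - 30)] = ((1 - 7*exp(p))*(p^2 + 2*p - 15)/2 - (p + 1)*(p - 7*exp(p)))/(p^2 + 2*p - 15)^2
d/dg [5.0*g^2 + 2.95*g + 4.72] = 10.0*g + 2.95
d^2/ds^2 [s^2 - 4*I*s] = 2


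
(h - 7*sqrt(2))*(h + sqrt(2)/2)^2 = h^3 - 6*sqrt(2)*h^2 - 27*h/2 - 7*sqrt(2)/2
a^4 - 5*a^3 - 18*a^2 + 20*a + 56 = (a - 7)*(a - 2)*(a + 2)^2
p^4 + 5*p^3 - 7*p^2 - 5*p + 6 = (p - 1)^2*(p + 1)*(p + 6)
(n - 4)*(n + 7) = n^2 + 3*n - 28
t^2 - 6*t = t*(t - 6)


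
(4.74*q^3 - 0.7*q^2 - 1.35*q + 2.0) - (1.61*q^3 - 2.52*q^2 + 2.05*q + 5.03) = 3.13*q^3 + 1.82*q^2 - 3.4*q - 3.03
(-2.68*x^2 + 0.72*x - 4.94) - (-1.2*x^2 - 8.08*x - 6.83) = -1.48*x^2 + 8.8*x + 1.89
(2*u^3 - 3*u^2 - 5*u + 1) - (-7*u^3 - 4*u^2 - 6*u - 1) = 9*u^3 + u^2 + u + 2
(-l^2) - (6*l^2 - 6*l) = -7*l^2 + 6*l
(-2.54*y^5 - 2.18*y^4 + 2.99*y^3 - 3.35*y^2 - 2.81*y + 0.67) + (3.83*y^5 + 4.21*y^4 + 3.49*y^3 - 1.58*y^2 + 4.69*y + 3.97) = 1.29*y^5 + 2.03*y^4 + 6.48*y^3 - 4.93*y^2 + 1.88*y + 4.64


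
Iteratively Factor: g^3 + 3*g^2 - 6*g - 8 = (g + 1)*(g^2 + 2*g - 8) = (g - 2)*(g + 1)*(g + 4)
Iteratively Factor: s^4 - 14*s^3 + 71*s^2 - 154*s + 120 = (s - 2)*(s^3 - 12*s^2 + 47*s - 60) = (s - 4)*(s - 2)*(s^2 - 8*s + 15) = (s - 5)*(s - 4)*(s - 2)*(s - 3)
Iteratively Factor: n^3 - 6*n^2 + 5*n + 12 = (n - 3)*(n^2 - 3*n - 4) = (n - 3)*(n + 1)*(n - 4)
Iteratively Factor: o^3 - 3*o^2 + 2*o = (o - 2)*(o^2 - o) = (o - 2)*(o - 1)*(o)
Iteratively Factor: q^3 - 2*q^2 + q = (q)*(q^2 - 2*q + 1) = q*(q - 1)*(q - 1)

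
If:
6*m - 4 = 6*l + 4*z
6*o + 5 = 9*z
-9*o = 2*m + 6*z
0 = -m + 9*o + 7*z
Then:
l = -287/363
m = 15/121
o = -100/363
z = 45/121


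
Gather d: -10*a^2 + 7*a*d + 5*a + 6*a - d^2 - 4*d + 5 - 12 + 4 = -10*a^2 + 11*a - d^2 + d*(7*a - 4) - 3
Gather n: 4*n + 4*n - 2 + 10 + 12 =8*n + 20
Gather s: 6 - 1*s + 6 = 12 - s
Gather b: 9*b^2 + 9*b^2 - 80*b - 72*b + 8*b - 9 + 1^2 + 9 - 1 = 18*b^2 - 144*b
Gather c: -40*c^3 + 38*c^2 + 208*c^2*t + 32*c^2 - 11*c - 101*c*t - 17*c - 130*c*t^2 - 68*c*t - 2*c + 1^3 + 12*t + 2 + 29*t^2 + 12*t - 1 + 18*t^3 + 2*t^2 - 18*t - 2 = -40*c^3 + c^2*(208*t + 70) + c*(-130*t^2 - 169*t - 30) + 18*t^3 + 31*t^2 + 6*t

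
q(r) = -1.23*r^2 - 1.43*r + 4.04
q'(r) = -2.46*r - 1.43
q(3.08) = -12.03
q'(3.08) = -9.01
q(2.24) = -5.33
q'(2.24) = -6.94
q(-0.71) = 4.44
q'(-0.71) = 0.32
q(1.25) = 0.33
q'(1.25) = -4.50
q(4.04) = -21.81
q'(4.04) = -11.37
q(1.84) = -2.76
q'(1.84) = -5.96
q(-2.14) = 1.47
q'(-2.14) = 3.83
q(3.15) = -12.67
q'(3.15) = -9.18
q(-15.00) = -251.26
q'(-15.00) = 35.47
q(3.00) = -11.32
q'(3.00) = -8.81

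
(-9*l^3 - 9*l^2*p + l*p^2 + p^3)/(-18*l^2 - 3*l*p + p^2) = (-3*l^2 - 2*l*p + p^2)/(-6*l + p)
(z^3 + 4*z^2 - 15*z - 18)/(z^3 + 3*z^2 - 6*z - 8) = (z^2 + 3*z - 18)/(z^2 + 2*z - 8)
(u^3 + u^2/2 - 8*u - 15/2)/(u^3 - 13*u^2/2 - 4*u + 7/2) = (2*u^2 - u - 15)/(2*u^2 - 15*u + 7)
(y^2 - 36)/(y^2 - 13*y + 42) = (y + 6)/(y - 7)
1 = 1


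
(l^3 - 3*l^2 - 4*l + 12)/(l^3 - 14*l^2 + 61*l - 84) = (l^2 - 4)/(l^2 - 11*l + 28)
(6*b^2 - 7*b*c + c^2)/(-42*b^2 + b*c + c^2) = (-b + c)/(7*b + c)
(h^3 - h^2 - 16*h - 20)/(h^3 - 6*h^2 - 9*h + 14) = (h^2 - 3*h - 10)/(h^2 - 8*h + 7)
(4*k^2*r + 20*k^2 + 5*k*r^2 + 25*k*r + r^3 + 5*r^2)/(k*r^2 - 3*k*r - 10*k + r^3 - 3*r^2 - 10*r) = (4*k*r + 20*k + r^2 + 5*r)/(r^2 - 3*r - 10)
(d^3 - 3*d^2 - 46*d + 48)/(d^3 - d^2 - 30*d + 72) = (d^2 - 9*d + 8)/(d^2 - 7*d + 12)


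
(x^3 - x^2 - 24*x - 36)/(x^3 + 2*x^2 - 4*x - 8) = (x^2 - 3*x - 18)/(x^2 - 4)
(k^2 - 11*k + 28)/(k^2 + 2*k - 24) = (k - 7)/(k + 6)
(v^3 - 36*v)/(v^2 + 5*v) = (v^2 - 36)/(v + 5)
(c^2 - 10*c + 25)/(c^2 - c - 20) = (c - 5)/(c + 4)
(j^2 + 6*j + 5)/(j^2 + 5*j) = (j + 1)/j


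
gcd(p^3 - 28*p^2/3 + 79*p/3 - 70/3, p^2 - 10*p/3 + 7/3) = p - 7/3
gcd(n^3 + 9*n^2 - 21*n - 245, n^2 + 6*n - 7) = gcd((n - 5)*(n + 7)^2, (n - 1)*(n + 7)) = n + 7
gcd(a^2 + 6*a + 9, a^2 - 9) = a + 3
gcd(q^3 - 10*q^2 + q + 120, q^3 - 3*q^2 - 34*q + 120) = q - 5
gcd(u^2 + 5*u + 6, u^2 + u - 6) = u + 3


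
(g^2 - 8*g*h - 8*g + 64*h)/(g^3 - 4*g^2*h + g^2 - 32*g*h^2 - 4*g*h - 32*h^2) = (g - 8)/(g^2 + 4*g*h + g + 4*h)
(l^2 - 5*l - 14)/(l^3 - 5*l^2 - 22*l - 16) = (l - 7)/(l^2 - 7*l - 8)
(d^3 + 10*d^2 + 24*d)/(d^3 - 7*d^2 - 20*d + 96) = d*(d + 6)/(d^2 - 11*d + 24)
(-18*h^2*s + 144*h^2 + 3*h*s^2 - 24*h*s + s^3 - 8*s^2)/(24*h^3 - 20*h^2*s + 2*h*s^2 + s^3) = (-3*h*s + 24*h + s^2 - 8*s)/(4*h^2 - 4*h*s + s^2)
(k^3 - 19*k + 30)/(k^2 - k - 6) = (k^2 + 3*k - 10)/(k + 2)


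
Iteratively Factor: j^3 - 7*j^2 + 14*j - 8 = (j - 4)*(j^2 - 3*j + 2) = (j - 4)*(j - 1)*(j - 2)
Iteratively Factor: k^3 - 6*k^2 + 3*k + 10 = (k - 5)*(k^2 - k - 2) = (k - 5)*(k + 1)*(k - 2)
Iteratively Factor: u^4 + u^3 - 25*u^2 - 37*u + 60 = (u + 4)*(u^3 - 3*u^2 - 13*u + 15) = (u - 5)*(u + 4)*(u^2 + 2*u - 3) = (u - 5)*(u + 3)*(u + 4)*(u - 1)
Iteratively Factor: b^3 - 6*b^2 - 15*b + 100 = (b - 5)*(b^2 - b - 20) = (b - 5)*(b + 4)*(b - 5)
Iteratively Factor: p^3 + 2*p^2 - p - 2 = (p + 2)*(p^2 - 1) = (p - 1)*(p + 2)*(p + 1)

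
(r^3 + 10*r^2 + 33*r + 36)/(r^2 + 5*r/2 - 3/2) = 2*(r^2 + 7*r + 12)/(2*r - 1)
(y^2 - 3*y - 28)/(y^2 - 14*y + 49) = (y + 4)/(y - 7)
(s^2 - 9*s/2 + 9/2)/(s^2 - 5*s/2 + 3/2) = (s - 3)/(s - 1)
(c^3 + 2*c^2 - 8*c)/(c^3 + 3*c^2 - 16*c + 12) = c*(c + 4)/(c^2 + 5*c - 6)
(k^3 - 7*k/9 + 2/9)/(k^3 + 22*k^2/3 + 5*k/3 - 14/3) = (k - 1/3)/(k + 7)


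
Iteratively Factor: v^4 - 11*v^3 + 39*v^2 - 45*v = (v - 5)*(v^3 - 6*v^2 + 9*v) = v*(v - 5)*(v^2 - 6*v + 9) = v*(v - 5)*(v - 3)*(v - 3)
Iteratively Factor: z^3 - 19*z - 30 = (z + 2)*(z^2 - 2*z - 15) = (z - 5)*(z + 2)*(z + 3)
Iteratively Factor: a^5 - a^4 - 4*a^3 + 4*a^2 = (a)*(a^4 - a^3 - 4*a^2 + 4*a) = a*(a + 2)*(a^3 - 3*a^2 + 2*a) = a^2*(a + 2)*(a^2 - 3*a + 2) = a^2*(a - 1)*(a + 2)*(a - 2)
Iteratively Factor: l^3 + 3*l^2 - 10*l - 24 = (l + 2)*(l^2 + l - 12) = (l + 2)*(l + 4)*(l - 3)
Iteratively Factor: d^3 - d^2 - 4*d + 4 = (d + 2)*(d^2 - 3*d + 2) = (d - 1)*(d + 2)*(d - 2)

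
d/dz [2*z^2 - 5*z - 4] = 4*z - 5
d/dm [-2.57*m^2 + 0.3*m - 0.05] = 0.3 - 5.14*m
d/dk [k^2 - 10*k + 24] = 2*k - 10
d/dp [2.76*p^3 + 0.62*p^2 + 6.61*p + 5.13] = 8.28*p^2 + 1.24*p + 6.61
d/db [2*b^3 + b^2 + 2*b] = 6*b^2 + 2*b + 2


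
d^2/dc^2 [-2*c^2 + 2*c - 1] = -4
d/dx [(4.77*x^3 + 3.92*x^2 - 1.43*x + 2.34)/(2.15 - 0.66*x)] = (-6.2964*x^3 + 28.1793*x^2 + 16.856*x - 1.5301)/(0.4356*x^2 - 2.838*x + 4.6225)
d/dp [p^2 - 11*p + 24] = 2*p - 11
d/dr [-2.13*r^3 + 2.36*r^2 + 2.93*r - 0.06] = -6.39*r^2 + 4.72*r + 2.93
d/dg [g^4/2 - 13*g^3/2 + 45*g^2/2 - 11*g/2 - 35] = 2*g^3 - 39*g^2/2 + 45*g - 11/2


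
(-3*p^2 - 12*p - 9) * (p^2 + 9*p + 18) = -3*p^4 - 39*p^3 - 171*p^2 - 297*p - 162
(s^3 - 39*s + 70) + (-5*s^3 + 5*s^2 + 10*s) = -4*s^3 + 5*s^2 - 29*s + 70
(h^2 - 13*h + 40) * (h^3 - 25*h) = h^5 - 13*h^4 + 15*h^3 + 325*h^2 - 1000*h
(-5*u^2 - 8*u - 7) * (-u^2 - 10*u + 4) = 5*u^4 + 58*u^3 + 67*u^2 + 38*u - 28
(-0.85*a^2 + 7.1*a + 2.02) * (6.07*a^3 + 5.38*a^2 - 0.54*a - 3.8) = -5.1595*a^5 + 38.524*a^4 + 50.9184*a^3 + 10.2636*a^2 - 28.0708*a - 7.676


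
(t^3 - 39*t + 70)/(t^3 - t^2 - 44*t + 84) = (t - 5)/(t - 6)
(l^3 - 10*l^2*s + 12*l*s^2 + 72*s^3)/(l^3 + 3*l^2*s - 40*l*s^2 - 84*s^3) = (l - 6*s)/(l + 7*s)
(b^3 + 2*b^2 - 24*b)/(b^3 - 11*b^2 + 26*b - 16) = b*(b^2 + 2*b - 24)/(b^3 - 11*b^2 + 26*b - 16)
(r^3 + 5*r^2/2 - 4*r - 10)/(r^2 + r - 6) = (r^2 + 9*r/2 + 5)/(r + 3)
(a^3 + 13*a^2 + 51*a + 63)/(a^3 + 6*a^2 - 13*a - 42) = (a^2 + 6*a + 9)/(a^2 - a - 6)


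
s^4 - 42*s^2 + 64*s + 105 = (s - 5)*(s - 3)*(s + 1)*(s + 7)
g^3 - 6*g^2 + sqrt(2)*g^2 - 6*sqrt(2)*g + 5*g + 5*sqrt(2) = (g - 5)*(g - 1)*(g + sqrt(2))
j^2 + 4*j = j*(j + 4)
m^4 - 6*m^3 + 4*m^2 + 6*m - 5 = (m - 5)*(m - 1)^2*(m + 1)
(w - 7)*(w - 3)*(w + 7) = w^3 - 3*w^2 - 49*w + 147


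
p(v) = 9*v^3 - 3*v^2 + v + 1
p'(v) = 27*v^2 - 6*v + 1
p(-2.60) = -180.06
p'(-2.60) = 199.12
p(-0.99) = -11.66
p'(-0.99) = 33.40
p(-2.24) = -117.45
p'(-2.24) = 149.92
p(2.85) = 187.82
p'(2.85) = 203.21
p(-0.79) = -6.10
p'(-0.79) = 22.59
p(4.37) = 699.16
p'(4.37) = 490.40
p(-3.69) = -495.73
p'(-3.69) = 390.77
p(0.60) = 2.46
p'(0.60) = 7.12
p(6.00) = 1843.00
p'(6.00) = 937.00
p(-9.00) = -6812.00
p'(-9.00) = 2242.00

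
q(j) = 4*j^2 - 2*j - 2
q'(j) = 8*j - 2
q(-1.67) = 12.50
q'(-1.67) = -15.36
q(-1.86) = 15.56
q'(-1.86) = -16.88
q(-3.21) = 45.64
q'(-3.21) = -27.68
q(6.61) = 159.55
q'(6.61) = 50.88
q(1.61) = 5.15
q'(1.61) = 10.88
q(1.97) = 9.58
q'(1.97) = 13.76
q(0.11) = -2.17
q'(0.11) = -1.12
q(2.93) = 26.48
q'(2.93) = 21.44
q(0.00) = -2.00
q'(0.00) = -2.00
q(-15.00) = 928.00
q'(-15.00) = -122.00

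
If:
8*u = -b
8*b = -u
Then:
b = 0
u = 0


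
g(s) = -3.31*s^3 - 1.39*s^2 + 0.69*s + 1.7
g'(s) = -9.93*s^2 - 2.78*s + 0.69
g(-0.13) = 1.59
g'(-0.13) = 0.88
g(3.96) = -222.91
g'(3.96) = -166.04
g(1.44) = -10.07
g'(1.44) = -23.90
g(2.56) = -61.18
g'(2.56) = -71.50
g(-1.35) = 6.38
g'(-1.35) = -13.65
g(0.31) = 1.68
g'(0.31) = -1.13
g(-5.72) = 571.74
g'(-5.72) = -308.30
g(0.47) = 1.37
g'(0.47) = -2.81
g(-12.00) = 5512.94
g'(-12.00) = -1395.87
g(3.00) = -98.11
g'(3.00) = -97.02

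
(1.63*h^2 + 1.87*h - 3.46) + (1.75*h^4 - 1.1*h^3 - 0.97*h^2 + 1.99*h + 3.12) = 1.75*h^4 - 1.1*h^3 + 0.66*h^2 + 3.86*h - 0.34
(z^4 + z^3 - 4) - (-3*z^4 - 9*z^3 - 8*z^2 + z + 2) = 4*z^4 + 10*z^3 + 8*z^2 - z - 6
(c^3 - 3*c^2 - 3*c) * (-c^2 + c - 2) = -c^5 + 4*c^4 - 2*c^3 + 3*c^2 + 6*c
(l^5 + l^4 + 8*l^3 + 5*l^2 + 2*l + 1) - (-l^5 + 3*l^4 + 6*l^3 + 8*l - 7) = 2*l^5 - 2*l^4 + 2*l^3 + 5*l^2 - 6*l + 8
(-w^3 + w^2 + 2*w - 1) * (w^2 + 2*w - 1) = -w^5 - w^4 + 5*w^3 + 2*w^2 - 4*w + 1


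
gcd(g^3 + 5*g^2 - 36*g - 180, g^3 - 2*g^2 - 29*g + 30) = g^2 - g - 30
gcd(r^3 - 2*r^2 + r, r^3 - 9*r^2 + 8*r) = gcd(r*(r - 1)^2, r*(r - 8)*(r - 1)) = r^2 - r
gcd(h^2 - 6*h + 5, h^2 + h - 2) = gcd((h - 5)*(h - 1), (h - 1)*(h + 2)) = h - 1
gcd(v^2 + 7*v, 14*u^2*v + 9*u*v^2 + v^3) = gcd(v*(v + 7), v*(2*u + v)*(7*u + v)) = v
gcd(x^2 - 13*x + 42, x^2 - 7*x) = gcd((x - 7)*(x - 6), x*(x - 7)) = x - 7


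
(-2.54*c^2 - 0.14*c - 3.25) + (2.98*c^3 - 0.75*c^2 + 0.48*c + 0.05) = 2.98*c^3 - 3.29*c^2 + 0.34*c - 3.2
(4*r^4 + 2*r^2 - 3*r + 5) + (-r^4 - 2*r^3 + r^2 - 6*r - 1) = 3*r^4 - 2*r^3 + 3*r^2 - 9*r + 4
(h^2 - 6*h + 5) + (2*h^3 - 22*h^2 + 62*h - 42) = 2*h^3 - 21*h^2 + 56*h - 37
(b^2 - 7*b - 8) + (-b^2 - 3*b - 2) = -10*b - 10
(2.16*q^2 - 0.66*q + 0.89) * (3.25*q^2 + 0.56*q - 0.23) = 7.02*q^4 - 0.9354*q^3 + 2.0261*q^2 + 0.6502*q - 0.2047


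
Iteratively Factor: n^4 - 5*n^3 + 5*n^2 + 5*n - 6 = (n - 2)*(n^3 - 3*n^2 - n + 3) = (n - 3)*(n - 2)*(n^2 - 1) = (n - 3)*(n - 2)*(n + 1)*(n - 1)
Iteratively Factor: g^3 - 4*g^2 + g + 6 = (g - 3)*(g^2 - g - 2) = (g - 3)*(g - 2)*(g + 1)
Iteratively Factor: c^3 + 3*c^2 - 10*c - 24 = (c + 2)*(c^2 + c - 12) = (c + 2)*(c + 4)*(c - 3)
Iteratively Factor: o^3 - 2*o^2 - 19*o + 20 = (o + 4)*(o^2 - 6*o + 5) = (o - 5)*(o + 4)*(o - 1)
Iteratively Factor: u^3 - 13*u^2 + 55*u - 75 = (u - 3)*(u^2 - 10*u + 25) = (u - 5)*(u - 3)*(u - 5)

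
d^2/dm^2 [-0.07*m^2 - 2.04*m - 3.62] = -0.140000000000000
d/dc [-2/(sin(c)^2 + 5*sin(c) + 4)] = 2*(2*sin(c) + 5)*cos(c)/(sin(c)^2 + 5*sin(c) + 4)^2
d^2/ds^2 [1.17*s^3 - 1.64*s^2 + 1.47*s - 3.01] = 7.02*s - 3.28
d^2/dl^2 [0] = 0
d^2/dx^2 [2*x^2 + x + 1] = 4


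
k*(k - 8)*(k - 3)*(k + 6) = k^4 - 5*k^3 - 42*k^2 + 144*k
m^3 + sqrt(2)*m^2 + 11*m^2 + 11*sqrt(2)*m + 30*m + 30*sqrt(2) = (m + 5)*(m + 6)*(m + sqrt(2))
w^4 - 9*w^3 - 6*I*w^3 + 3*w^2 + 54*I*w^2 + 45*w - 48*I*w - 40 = (w - 8)*(w - 1)*(w - 5*I)*(w - I)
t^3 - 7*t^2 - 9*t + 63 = (t - 7)*(t - 3)*(t + 3)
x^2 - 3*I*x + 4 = (x - 4*I)*(x + I)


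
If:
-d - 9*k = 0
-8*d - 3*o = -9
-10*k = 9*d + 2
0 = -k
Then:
No Solution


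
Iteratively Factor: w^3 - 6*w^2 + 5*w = (w - 1)*(w^2 - 5*w) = (w - 5)*(w - 1)*(w)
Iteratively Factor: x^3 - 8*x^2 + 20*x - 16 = (x - 2)*(x^2 - 6*x + 8) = (x - 2)^2*(x - 4)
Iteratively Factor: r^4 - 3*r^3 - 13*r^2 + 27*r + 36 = (r - 4)*(r^3 + r^2 - 9*r - 9) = (r - 4)*(r - 3)*(r^2 + 4*r + 3) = (r - 4)*(r - 3)*(r + 3)*(r + 1)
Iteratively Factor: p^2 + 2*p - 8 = (p - 2)*(p + 4)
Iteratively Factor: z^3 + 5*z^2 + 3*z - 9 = (z + 3)*(z^2 + 2*z - 3) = (z + 3)^2*(z - 1)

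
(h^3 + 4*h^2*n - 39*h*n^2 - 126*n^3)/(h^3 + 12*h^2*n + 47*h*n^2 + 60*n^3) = (h^2 + h*n - 42*n^2)/(h^2 + 9*h*n + 20*n^2)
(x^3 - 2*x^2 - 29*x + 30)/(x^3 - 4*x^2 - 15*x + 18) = (x + 5)/(x + 3)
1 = 1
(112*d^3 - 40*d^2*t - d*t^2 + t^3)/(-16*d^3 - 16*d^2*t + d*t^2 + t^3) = (-28*d^2 + 3*d*t + t^2)/(4*d^2 + 5*d*t + t^2)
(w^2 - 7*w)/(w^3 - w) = (w - 7)/(w^2 - 1)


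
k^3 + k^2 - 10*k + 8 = (k - 2)*(k - 1)*(k + 4)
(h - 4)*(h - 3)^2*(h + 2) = h^4 - 8*h^3 + 13*h^2 + 30*h - 72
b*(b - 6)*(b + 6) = b^3 - 36*b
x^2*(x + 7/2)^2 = x^4 + 7*x^3 + 49*x^2/4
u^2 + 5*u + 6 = (u + 2)*(u + 3)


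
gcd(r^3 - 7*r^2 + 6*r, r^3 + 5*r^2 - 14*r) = r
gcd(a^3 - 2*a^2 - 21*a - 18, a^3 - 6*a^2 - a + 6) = a^2 - 5*a - 6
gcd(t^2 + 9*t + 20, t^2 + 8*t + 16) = t + 4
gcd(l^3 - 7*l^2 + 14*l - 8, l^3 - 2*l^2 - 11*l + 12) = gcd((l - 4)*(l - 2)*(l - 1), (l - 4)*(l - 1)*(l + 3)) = l^2 - 5*l + 4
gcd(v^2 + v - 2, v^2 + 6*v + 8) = v + 2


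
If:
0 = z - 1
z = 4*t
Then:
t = 1/4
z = 1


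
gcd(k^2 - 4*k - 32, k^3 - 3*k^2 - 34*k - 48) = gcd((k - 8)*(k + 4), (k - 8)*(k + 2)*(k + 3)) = k - 8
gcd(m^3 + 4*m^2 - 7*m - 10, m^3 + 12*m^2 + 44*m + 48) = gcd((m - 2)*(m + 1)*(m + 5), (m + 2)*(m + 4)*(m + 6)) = 1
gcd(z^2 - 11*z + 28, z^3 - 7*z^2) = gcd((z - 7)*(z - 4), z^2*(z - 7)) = z - 7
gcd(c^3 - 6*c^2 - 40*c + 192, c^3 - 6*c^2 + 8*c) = c - 4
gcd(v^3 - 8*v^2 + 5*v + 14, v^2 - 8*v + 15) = 1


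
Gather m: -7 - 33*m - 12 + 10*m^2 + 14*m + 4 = 10*m^2 - 19*m - 15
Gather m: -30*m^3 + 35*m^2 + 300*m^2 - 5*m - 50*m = -30*m^3 + 335*m^2 - 55*m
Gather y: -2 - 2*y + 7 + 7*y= 5*y + 5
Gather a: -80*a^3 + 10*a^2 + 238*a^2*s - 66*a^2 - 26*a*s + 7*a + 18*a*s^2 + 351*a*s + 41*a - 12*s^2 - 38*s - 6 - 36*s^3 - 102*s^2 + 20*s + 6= -80*a^3 + a^2*(238*s - 56) + a*(18*s^2 + 325*s + 48) - 36*s^3 - 114*s^2 - 18*s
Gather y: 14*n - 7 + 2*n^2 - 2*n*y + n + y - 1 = 2*n^2 + 15*n + y*(1 - 2*n) - 8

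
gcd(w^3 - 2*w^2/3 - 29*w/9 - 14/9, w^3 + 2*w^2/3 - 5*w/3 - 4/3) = w + 1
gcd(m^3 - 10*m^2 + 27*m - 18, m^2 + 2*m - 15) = m - 3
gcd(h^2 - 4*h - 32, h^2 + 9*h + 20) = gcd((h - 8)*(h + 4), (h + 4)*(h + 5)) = h + 4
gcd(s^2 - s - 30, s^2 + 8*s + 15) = s + 5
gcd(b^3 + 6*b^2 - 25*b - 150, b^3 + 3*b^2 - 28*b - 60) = b^2 + b - 30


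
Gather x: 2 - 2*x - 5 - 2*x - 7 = -4*x - 10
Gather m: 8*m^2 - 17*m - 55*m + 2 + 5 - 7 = 8*m^2 - 72*m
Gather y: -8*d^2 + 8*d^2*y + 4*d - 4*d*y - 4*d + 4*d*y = 8*d^2*y - 8*d^2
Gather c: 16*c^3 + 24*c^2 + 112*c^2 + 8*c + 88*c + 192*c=16*c^3 + 136*c^2 + 288*c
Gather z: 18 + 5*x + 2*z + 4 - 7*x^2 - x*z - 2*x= -7*x^2 + 3*x + z*(2 - x) + 22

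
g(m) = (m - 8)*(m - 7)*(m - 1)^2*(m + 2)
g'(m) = (m - 8)*(m - 7)*(m - 1)^2 + (m - 8)*(m - 7)*(m + 2)*(2*m - 2) + (m - 8)*(m - 1)^2*(m + 2) + (m - 7)*(m - 1)^2*(m + 2)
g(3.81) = 613.19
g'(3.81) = 203.41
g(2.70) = 309.56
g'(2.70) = 299.65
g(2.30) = 194.68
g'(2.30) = 269.21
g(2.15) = 155.72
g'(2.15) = 249.61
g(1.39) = 19.12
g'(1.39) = 97.39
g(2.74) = 321.57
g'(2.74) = 300.84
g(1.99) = 117.75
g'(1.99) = 224.29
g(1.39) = 19.12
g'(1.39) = 97.39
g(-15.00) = -1683968.00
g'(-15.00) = 489792.00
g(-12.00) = -642200.00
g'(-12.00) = 228930.00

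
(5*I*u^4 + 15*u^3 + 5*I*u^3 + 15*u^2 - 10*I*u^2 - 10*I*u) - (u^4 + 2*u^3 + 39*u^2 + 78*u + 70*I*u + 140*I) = -u^4 + 5*I*u^4 + 13*u^3 + 5*I*u^3 - 24*u^2 - 10*I*u^2 - 78*u - 80*I*u - 140*I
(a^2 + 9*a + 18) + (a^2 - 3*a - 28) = 2*a^2 + 6*a - 10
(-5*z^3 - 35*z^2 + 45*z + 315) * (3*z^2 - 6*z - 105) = -15*z^5 - 75*z^4 + 870*z^3 + 4350*z^2 - 6615*z - 33075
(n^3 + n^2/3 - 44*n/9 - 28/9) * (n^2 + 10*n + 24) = n^5 + 31*n^4/3 + 202*n^3/9 - 44*n^2 - 1336*n/9 - 224/3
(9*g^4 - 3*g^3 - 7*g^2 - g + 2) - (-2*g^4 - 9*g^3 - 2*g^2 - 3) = 11*g^4 + 6*g^3 - 5*g^2 - g + 5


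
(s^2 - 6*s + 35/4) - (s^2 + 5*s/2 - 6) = 59/4 - 17*s/2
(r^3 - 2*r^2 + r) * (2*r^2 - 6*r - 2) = 2*r^5 - 10*r^4 + 12*r^3 - 2*r^2 - 2*r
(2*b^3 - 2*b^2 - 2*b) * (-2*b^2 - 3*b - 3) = -4*b^5 - 2*b^4 + 4*b^3 + 12*b^2 + 6*b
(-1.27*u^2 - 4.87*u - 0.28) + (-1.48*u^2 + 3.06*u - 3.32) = -2.75*u^2 - 1.81*u - 3.6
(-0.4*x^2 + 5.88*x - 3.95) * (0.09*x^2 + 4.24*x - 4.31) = -0.036*x^4 - 1.1668*x^3 + 26.2997*x^2 - 42.0908*x + 17.0245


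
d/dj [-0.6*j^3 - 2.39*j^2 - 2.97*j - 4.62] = -1.8*j^2 - 4.78*j - 2.97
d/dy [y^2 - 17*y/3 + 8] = 2*y - 17/3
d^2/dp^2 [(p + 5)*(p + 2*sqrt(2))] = 2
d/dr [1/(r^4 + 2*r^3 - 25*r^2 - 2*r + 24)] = 2*(-2*r^3 - 3*r^2 + 25*r + 1)/(r^4 + 2*r^3 - 25*r^2 - 2*r + 24)^2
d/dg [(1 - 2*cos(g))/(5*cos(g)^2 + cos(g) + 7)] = (10*sin(g)^2 + 10*cos(g) + 5)*sin(g)/(5*cos(g)^2 + cos(g) + 7)^2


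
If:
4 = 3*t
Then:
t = 4/3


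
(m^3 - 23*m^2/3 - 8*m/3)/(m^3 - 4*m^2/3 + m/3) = (3*m^2 - 23*m - 8)/(3*m^2 - 4*m + 1)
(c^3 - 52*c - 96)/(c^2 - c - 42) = (c^2 - 6*c - 16)/(c - 7)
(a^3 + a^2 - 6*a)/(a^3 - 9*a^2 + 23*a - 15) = a*(a^2 + a - 6)/(a^3 - 9*a^2 + 23*a - 15)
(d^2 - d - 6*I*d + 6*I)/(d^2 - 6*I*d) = (d - 1)/d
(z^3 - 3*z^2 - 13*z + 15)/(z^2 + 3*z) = z - 6 + 5/z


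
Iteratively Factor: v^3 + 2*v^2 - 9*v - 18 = (v + 3)*(v^2 - v - 6) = (v - 3)*(v + 3)*(v + 2)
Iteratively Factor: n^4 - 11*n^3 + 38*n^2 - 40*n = (n)*(n^3 - 11*n^2 + 38*n - 40) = n*(n - 4)*(n^2 - 7*n + 10) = n*(n - 5)*(n - 4)*(n - 2)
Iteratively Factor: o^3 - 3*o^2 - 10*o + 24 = (o + 3)*(o^2 - 6*o + 8) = (o - 4)*(o + 3)*(o - 2)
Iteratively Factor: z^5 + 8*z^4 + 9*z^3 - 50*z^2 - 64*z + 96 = (z + 4)*(z^4 + 4*z^3 - 7*z^2 - 22*z + 24) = (z + 4)^2*(z^3 - 7*z + 6) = (z - 2)*(z + 4)^2*(z^2 + 2*z - 3) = (z - 2)*(z - 1)*(z + 4)^2*(z + 3)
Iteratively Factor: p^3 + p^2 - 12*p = (p)*(p^2 + p - 12) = p*(p - 3)*(p + 4)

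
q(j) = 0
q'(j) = 0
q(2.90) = 0.00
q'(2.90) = 0.00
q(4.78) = 0.00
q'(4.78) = 0.00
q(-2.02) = 0.00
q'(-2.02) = 0.00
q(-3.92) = 0.00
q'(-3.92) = 0.00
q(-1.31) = 0.00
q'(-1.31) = 0.00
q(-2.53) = 0.00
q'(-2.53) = 0.00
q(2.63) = 0.00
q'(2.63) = 0.00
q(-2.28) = 0.00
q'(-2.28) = 0.00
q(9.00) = 0.00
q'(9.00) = 0.00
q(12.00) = 0.00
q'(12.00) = 0.00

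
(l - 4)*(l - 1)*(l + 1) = l^3 - 4*l^2 - l + 4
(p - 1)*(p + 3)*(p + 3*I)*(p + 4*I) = p^4 + 2*p^3 + 7*I*p^3 - 15*p^2 + 14*I*p^2 - 24*p - 21*I*p + 36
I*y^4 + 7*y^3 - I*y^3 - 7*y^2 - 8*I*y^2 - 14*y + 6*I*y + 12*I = (y - 2)*(y - 6*I)*(y - I)*(I*y + I)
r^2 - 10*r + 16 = (r - 8)*(r - 2)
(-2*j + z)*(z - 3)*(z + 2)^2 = -2*j*z^3 - 2*j*z^2 + 16*j*z + 24*j + z^4 + z^3 - 8*z^2 - 12*z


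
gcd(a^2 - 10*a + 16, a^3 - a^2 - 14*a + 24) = a - 2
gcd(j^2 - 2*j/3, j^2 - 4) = 1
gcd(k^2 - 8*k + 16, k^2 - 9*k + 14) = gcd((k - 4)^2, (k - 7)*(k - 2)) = 1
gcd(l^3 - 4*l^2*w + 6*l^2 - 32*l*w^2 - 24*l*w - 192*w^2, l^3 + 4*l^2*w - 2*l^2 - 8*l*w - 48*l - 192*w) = l^2 + 4*l*w + 6*l + 24*w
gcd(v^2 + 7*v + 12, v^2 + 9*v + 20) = v + 4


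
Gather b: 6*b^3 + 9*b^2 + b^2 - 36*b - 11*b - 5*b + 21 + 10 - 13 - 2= 6*b^3 + 10*b^2 - 52*b + 16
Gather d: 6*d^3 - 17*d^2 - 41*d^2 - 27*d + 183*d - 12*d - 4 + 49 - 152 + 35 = 6*d^3 - 58*d^2 + 144*d - 72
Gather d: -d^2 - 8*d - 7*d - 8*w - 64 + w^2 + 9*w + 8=-d^2 - 15*d + w^2 + w - 56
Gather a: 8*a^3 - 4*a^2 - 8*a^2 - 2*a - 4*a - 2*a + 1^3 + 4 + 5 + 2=8*a^3 - 12*a^2 - 8*a + 12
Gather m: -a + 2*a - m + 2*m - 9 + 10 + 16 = a + m + 17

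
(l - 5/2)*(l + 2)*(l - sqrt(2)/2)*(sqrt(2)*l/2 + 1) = sqrt(2)*l^4/2 - sqrt(2)*l^3/4 + l^3/2 - 3*sqrt(2)*l^2 - l^2/4 - 5*l/2 + sqrt(2)*l/4 + 5*sqrt(2)/2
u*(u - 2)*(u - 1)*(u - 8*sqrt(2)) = u^4 - 8*sqrt(2)*u^3 - 3*u^3 + 2*u^2 + 24*sqrt(2)*u^2 - 16*sqrt(2)*u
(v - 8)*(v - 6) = v^2 - 14*v + 48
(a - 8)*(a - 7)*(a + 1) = a^3 - 14*a^2 + 41*a + 56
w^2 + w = w*(w + 1)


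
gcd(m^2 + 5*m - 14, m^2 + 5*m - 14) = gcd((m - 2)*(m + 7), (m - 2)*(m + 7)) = m^2 + 5*m - 14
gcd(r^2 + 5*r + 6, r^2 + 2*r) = r + 2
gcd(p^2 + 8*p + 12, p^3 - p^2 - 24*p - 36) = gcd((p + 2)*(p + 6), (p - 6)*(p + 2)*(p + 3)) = p + 2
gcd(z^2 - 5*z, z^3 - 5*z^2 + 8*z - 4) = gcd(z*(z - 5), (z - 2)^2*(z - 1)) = 1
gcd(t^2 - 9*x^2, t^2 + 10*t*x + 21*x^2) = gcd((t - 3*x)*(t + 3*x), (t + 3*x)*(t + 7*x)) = t + 3*x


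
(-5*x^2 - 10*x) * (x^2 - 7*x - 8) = -5*x^4 + 25*x^3 + 110*x^2 + 80*x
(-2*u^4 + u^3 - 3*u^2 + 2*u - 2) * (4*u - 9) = -8*u^5 + 22*u^4 - 21*u^3 + 35*u^2 - 26*u + 18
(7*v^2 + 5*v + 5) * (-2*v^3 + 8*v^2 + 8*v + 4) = -14*v^5 + 46*v^4 + 86*v^3 + 108*v^2 + 60*v + 20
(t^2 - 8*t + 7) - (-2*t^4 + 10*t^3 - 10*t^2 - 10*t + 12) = 2*t^4 - 10*t^3 + 11*t^2 + 2*t - 5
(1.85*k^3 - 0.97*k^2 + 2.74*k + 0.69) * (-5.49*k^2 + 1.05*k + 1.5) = -10.1565*k^5 + 7.2678*k^4 - 13.2861*k^3 - 2.3661*k^2 + 4.8345*k + 1.035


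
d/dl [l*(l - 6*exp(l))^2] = (l - 6*exp(l))*(-2*l*(6*exp(l) - 1) + l - 6*exp(l))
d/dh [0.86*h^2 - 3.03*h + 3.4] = 1.72*h - 3.03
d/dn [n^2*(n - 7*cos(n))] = n*(7*n*sin(n) + 3*n - 14*cos(n))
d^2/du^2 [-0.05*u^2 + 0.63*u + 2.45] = -0.100000000000000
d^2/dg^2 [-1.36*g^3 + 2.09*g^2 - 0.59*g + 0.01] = 4.18 - 8.16*g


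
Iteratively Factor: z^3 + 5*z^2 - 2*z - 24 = (z - 2)*(z^2 + 7*z + 12) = (z - 2)*(z + 4)*(z + 3)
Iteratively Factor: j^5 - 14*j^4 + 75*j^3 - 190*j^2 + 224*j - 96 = (j - 1)*(j^4 - 13*j^3 + 62*j^2 - 128*j + 96) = (j - 3)*(j - 1)*(j^3 - 10*j^2 + 32*j - 32) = (j - 3)*(j - 2)*(j - 1)*(j^2 - 8*j + 16) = (j - 4)*(j - 3)*(j - 2)*(j - 1)*(j - 4)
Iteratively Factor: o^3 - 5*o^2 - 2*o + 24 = (o - 3)*(o^2 - 2*o - 8) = (o - 4)*(o - 3)*(o + 2)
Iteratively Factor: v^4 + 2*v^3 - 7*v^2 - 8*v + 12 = (v + 2)*(v^3 - 7*v + 6) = (v - 1)*(v + 2)*(v^2 + v - 6) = (v - 2)*(v - 1)*(v + 2)*(v + 3)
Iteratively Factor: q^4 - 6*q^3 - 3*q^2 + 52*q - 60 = (q - 2)*(q^3 - 4*q^2 - 11*q + 30) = (q - 5)*(q - 2)*(q^2 + q - 6) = (q - 5)*(q - 2)^2*(q + 3)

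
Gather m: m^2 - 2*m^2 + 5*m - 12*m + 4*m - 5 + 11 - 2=-m^2 - 3*m + 4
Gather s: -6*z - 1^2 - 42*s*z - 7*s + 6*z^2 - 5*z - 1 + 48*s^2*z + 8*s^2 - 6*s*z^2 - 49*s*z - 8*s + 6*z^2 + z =s^2*(48*z + 8) + s*(-6*z^2 - 91*z - 15) + 12*z^2 - 10*z - 2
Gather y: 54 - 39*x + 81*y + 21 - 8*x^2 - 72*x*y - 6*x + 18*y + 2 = -8*x^2 - 45*x + y*(99 - 72*x) + 77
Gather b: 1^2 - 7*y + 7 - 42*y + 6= 14 - 49*y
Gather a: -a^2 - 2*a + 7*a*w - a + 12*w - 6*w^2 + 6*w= -a^2 + a*(7*w - 3) - 6*w^2 + 18*w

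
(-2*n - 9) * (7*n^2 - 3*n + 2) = -14*n^3 - 57*n^2 + 23*n - 18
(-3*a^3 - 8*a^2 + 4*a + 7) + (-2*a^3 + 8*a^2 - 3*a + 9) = -5*a^3 + a + 16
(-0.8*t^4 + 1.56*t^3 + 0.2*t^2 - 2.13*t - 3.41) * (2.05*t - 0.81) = -1.64*t^5 + 3.846*t^4 - 0.8536*t^3 - 4.5285*t^2 - 5.2652*t + 2.7621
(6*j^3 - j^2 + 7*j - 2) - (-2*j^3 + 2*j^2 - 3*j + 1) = 8*j^3 - 3*j^2 + 10*j - 3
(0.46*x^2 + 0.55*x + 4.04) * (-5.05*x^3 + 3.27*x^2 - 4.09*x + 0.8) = -2.323*x^5 - 1.2733*x^4 - 20.4849*x^3 + 11.3293*x^2 - 16.0836*x + 3.232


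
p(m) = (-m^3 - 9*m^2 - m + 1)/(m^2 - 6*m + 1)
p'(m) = (6 - 2*m)*(-m^3 - 9*m^2 - m + 1)/(m^2 - 6*m + 1)^2 + (-3*m^2 - 18*m - 1)/(m^2 - 6*m + 1) = (-m^4 + 12*m^3 + 52*m^2 - 20*m + 5)/(m^4 - 12*m^3 + 38*m^2 - 12*m + 1)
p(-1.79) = -1.36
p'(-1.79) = 0.57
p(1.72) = 5.10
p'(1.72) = 4.37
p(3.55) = 20.88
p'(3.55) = 16.33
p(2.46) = 9.19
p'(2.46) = 6.94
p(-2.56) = -1.69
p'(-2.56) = 0.29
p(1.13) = 2.90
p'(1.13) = 3.18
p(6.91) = -105.05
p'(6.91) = 75.85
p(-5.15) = -1.64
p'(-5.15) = -0.25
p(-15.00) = 4.32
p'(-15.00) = -0.79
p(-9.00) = 0.07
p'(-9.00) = -0.59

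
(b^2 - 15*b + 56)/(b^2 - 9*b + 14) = (b - 8)/(b - 2)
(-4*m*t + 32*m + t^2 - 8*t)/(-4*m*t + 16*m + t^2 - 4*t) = (t - 8)/(t - 4)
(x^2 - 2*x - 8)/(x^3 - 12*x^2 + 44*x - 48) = (x + 2)/(x^2 - 8*x + 12)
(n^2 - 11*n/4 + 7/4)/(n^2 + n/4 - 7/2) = (n - 1)/(n + 2)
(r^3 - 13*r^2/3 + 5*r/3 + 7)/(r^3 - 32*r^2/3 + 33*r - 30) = (3*r^2 - 4*r - 7)/(3*r^2 - 23*r + 30)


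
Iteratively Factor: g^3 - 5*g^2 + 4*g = (g)*(g^2 - 5*g + 4) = g*(g - 1)*(g - 4)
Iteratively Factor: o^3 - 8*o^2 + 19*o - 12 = (o - 3)*(o^2 - 5*o + 4) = (o - 4)*(o - 3)*(o - 1)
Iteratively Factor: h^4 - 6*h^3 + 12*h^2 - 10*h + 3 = (h - 1)*(h^3 - 5*h^2 + 7*h - 3) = (h - 3)*(h - 1)*(h^2 - 2*h + 1) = (h - 3)*(h - 1)^2*(h - 1)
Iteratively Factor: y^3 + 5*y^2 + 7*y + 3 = (y + 1)*(y^2 + 4*y + 3) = (y + 1)*(y + 3)*(y + 1)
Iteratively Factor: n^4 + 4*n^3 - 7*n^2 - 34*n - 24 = (n - 3)*(n^3 + 7*n^2 + 14*n + 8) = (n - 3)*(n + 1)*(n^2 + 6*n + 8) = (n - 3)*(n + 1)*(n + 2)*(n + 4)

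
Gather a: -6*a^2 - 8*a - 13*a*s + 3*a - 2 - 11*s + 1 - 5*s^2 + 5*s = -6*a^2 + a*(-13*s - 5) - 5*s^2 - 6*s - 1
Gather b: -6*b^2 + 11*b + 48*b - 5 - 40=-6*b^2 + 59*b - 45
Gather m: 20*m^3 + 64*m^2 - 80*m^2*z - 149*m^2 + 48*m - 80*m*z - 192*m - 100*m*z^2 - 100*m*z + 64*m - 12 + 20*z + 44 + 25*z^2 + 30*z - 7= 20*m^3 + m^2*(-80*z - 85) + m*(-100*z^2 - 180*z - 80) + 25*z^2 + 50*z + 25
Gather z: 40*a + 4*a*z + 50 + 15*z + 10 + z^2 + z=40*a + z^2 + z*(4*a + 16) + 60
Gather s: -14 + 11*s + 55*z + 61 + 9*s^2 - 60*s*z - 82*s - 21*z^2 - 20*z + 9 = 9*s^2 + s*(-60*z - 71) - 21*z^2 + 35*z + 56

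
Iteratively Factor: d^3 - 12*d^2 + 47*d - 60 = (d - 5)*(d^2 - 7*d + 12) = (d - 5)*(d - 3)*(d - 4)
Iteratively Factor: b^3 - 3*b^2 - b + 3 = (b + 1)*(b^2 - 4*b + 3) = (b - 3)*(b + 1)*(b - 1)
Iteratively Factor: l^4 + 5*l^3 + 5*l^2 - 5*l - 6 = (l - 1)*(l^3 + 6*l^2 + 11*l + 6) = (l - 1)*(l + 3)*(l^2 + 3*l + 2) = (l - 1)*(l + 1)*(l + 3)*(l + 2)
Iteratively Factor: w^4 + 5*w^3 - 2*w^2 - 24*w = (w + 3)*(w^3 + 2*w^2 - 8*w) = (w - 2)*(w + 3)*(w^2 + 4*w) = w*(w - 2)*(w + 3)*(w + 4)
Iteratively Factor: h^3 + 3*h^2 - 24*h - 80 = (h - 5)*(h^2 + 8*h + 16) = (h - 5)*(h + 4)*(h + 4)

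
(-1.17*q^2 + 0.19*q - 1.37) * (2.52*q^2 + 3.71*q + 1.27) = -2.9484*q^4 - 3.8619*q^3 - 4.2334*q^2 - 4.8414*q - 1.7399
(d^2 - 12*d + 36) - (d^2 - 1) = 37 - 12*d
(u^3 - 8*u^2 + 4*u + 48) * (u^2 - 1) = u^5 - 8*u^4 + 3*u^3 + 56*u^2 - 4*u - 48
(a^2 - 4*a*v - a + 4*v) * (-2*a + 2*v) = -2*a^3 + 10*a^2*v + 2*a^2 - 8*a*v^2 - 10*a*v + 8*v^2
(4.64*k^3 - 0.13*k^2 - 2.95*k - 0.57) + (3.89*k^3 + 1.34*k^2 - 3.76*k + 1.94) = 8.53*k^3 + 1.21*k^2 - 6.71*k + 1.37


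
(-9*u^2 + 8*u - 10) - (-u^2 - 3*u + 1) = -8*u^2 + 11*u - 11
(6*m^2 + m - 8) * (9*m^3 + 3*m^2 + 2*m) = 54*m^5 + 27*m^4 - 57*m^3 - 22*m^2 - 16*m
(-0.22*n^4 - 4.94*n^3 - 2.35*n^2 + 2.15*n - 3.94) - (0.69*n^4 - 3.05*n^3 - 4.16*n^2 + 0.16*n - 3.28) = -0.91*n^4 - 1.89*n^3 + 1.81*n^2 + 1.99*n - 0.66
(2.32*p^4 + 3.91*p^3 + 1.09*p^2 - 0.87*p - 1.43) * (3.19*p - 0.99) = 7.4008*p^5 + 10.1761*p^4 - 0.3938*p^3 - 3.8544*p^2 - 3.7004*p + 1.4157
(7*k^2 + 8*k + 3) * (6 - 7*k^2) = -49*k^4 - 56*k^3 + 21*k^2 + 48*k + 18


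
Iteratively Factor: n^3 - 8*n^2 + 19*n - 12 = (n - 1)*(n^2 - 7*n + 12) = (n - 3)*(n - 1)*(n - 4)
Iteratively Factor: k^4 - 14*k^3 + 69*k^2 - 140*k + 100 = (k - 2)*(k^3 - 12*k^2 + 45*k - 50) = (k - 5)*(k - 2)*(k^2 - 7*k + 10) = (k - 5)*(k - 2)^2*(k - 5)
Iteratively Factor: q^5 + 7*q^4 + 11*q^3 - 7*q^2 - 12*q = (q)*(q^4 + 7*q^3 + 11*q^2 - 7*q - 12) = q*(q + 3)*(q^3 + 4*q^2 - q - 4) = q*(q + 1)*(q + 3)*(q^2 + 3*q - 4) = q*(q - 1)*(q + 1)*(q + 3)*(q + 4)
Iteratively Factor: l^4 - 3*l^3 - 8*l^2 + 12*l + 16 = (l + 2)*(l^3 - 5*l^2 + 2*l + 8) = (l - 4)*(l + 2)*(l^2 - l - 2) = (l - 4)*(l - 2)*(l + 2)*(l + 1)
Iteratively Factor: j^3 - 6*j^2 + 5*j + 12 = (j + 1)*(j^2 - 7*j + 12) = (j - 3)*(j + 1)*(j - 4)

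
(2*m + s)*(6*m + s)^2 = 72*m^3 + 60*m^2*s + 14*m*s^2 + s^3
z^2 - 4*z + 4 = (z - 2)^2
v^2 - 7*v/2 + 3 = (v - 2)*(v - 3/2)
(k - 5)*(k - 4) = k^2 - 9*k + 20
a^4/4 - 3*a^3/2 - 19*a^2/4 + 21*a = a*(a/4 + 1)*(a - 7)*(a - 3)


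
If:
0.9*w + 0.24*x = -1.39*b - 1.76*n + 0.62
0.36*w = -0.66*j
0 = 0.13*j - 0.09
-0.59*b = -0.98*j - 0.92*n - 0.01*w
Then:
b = 1.20536722038535 - 0.0952874158467115*x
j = 0.69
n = 0.0493450318023078 - 0.0611082340756085*x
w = -1.27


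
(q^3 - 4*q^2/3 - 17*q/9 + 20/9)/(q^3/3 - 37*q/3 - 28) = (-9*q^3 + 12*q^2 + 17*q - 20)/(3*(-q^3 + 37*q + 84))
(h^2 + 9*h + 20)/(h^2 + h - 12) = (h + 5)/(h - 3)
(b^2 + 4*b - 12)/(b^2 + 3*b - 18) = (b - 2)/(b - 3)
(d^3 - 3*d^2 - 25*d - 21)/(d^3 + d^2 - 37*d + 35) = (d^3 - 3*d^2 - 25*d - 21)/(d^3 + d^2 - 37*d + 35)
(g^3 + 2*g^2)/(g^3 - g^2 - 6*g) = g/(g - 3)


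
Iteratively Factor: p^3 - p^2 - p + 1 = (p - 1)*(p^2 - 1) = (p - 1)^2*(p + 1)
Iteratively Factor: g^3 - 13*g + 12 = (g - 3)*(g^2 + 3*g - 4) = (g - 3)*(g - 1)*(g + 4)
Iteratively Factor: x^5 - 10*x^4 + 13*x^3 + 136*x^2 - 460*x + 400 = (x - 5)*(x^4 - 5*x^3 - 12*x^2 + 76*x - 80) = (x - 5)*(x - 2)*(x^3 - 3*x^2 - 18*x + 40) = (x - 5)^2*(x - 2)*(x^2 + 2*x - 8) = (x - 5)^2*(x - 2)^2*(x + 4)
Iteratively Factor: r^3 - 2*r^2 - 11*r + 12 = (r - 1)*(r^2 - r - 12) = (r - 1)*(r + 3)*(r - 4)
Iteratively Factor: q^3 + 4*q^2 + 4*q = (q + 2)*(q^2 + 2*q) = q*(q + 2)*(q + 2)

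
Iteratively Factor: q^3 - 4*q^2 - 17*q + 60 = (q - 3)*(q^2 - q - 20) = (q - 3)*(q + 4)*(q - 5)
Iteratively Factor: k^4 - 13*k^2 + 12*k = (k - 1)*(k^3 + k^2 - 12*k) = (k - 3)*(k - 1)*(k^2 + 4*k) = k*(k - 3)*(k - 1)*(k + 4)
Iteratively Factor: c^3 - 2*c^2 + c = (c - 1)*(c^2 - c) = (c - 1)^2*(c)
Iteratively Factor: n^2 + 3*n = (n + 3)*(n)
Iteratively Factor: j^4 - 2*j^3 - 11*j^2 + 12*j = (j - 1)*(j^3 - j^2 - 12*j) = j*(j - 1)*(j^2 - j - 12) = j*(j - 4)*(j - 1)*(j + 3)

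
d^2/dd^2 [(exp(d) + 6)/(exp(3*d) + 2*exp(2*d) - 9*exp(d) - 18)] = 4*(exp(6*d) + 15*exp(5*d) + 43*exp(4*d) + 60*exp(3*d) + 216*exp(2*d) + 297*exp(d) - 162)*exp(d)/(exp(9*d) + 6*exp(8*d) - 15*exp(7*d) - 154*exp(6*d) - 81*exp(5*d) + 1242*exp(4*d) + 2187*exp(3*d) - 2430*exp(2*d) - 8748*exp(d) - 5832)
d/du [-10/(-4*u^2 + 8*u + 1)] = 80*(1 - u)/(-4*u^2 + 8*u + 1)^2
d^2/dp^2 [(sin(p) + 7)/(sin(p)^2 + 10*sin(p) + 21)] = (3*sin(p) + cos(p)^2 + 1)/(sin(p) + 3)^3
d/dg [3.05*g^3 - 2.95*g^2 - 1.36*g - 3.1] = 9.15*g^2 - 5.9*g - 1.36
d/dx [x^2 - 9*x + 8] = 2*x - 9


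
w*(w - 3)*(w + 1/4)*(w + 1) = w^4 - 7*w^3/4 - 7*w^2/2 - 3*w/4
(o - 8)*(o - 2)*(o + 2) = o^3 - 8*o^2 - 4*o + 32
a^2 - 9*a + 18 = (a - 6)*(a - 3)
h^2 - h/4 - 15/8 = (h - 3/2)*(h + 5/4)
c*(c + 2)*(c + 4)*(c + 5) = c^4 + 11*c^3 + 38*c^2 + 40*c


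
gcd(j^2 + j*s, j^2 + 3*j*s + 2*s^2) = j + s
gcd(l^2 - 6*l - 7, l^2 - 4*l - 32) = 1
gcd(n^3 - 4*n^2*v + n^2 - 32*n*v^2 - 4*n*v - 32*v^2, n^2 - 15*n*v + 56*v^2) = -n + 8*v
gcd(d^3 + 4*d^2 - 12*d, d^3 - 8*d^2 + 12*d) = d^2 - 2*d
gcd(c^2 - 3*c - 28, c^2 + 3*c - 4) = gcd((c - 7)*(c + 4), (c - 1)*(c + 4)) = c + 4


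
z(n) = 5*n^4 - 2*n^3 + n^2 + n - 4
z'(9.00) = 14113.00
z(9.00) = 31433.00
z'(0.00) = 1.00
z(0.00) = -4.00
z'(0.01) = 1.02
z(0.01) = -3.99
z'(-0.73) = -11.44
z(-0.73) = -2.00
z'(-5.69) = -3889.04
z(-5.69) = 5632.19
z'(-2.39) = -311.09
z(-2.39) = 189.77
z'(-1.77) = -132.24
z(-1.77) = 57.53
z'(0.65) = 5.26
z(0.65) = -2.58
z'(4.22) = 1405.62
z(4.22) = 1453.42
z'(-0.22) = 0.06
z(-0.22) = -4.14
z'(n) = 20*n^3 - 6*n^2 + 2*n + 1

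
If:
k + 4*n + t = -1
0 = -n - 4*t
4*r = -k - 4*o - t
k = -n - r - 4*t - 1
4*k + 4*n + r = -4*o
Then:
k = -28/73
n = -12/73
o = 205/292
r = -45/73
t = 3/73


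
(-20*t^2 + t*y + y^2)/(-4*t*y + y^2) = (5*t + y)/y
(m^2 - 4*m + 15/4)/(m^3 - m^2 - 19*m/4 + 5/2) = (2*m - 3)/(2*m^2 + 3*m - 2)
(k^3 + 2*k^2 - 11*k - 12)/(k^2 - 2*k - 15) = (-k^3 - 2*k^2 + 11*k + 12)/(-k^2 + 2*k + 15)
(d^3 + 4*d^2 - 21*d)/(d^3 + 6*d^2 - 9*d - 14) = d*(d - 3)/(d^2 - d - 2)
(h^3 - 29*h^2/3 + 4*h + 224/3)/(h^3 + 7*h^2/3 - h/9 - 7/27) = 9*(h^2 - 12*h + 32)/(9*h^2 - 1)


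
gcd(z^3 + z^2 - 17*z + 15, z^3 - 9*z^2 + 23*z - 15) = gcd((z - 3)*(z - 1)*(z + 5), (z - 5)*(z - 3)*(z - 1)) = z^2 - 4*z + 3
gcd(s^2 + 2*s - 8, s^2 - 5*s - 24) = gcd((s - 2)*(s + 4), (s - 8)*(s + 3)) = 1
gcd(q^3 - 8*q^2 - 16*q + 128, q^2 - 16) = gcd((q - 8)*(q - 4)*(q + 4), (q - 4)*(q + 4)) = q^2 - 16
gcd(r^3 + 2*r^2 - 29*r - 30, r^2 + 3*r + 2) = r + 1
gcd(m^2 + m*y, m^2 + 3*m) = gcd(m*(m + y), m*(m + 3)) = m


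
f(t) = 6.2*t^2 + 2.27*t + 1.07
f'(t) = 12.4*t + 2.27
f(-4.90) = 138.81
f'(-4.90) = -58.49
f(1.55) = 19.48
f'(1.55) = 21.49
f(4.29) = 124.91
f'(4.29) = 55.47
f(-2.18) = 25.59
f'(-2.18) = -24.76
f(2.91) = 60.18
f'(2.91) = 38.35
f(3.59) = 89.13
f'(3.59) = 46.79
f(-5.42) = 170.90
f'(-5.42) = -64.94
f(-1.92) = 19.57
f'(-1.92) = -21.54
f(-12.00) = 866.63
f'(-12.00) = -146.53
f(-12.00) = 866.63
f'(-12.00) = -146.53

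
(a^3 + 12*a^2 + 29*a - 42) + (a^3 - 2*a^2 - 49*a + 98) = 2*a^3 + 10*a^2 - 20*a + 56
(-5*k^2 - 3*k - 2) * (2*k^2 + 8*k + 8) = -10*k^4 - 46*k^3 - 68*k^2 - 40*k - 16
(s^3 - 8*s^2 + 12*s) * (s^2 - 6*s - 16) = s^5 - 14*s^4 + 44*s^3 + 56*s^2 - 192*s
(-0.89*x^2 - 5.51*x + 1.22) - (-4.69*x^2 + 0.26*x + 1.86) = 3.8*x^2 - 5.77*x - 0.64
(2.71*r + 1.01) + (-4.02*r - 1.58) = -1.31*r - 0.57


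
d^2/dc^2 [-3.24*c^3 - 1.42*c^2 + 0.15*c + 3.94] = -19.44*c - 2.84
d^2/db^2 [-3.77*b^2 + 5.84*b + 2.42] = -7.54000000000000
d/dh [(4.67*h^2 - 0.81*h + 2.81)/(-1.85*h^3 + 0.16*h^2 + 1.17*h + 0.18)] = (8.6395*h^4 - 2.997*h^3 + 21.189*h^2 + 0.782*h - 3.4335)/(3.4225*h^6 - 0.592*h^5 - 4.3034*h^4 - 0.2916*h^3 + 1.4265*h^2 + 0.4212*h + 0.0324)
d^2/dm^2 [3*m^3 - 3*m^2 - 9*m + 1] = 18*m - 6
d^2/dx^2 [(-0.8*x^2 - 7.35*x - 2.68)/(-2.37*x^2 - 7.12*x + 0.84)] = (55.56939*x^3 + 99.8755920000001*x^2 + 359.134632*x + 371.439392)/(13.312053*x^6 + 119.976984*x^5 + 346.282596*x^4 + 275.897152*x^3 - 122.733072*x^2 + 15.071616*x - 0.592704)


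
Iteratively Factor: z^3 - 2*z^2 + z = (z)*(z^2 - 2*z + 1) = z*(z - 1)*(z - 1)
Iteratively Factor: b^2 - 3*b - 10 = (b - 5)*(b + 2)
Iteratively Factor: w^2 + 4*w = (w + 4)*(w)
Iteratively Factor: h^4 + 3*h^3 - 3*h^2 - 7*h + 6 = (h + 3)*(h^3 - 3*h + 2) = (h + 2)*(h + 3)*(h^2 - 2*h + 1) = (h - 1)*(h + 2)*(h + 3)*(h - 1)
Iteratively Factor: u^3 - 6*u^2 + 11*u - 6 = (u - 3)*(u^2 - 3*u + 2) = (u - 3)*(u - 1)*(u - 2)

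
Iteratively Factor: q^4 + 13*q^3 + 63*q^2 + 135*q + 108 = (q + 3)*(q^3 + 10*q^2 + 33*q + 36) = (q + 3)*(q + 4)*(q^2 + 6*q + 9) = (q + 3)^2*(q + 4)*(q + 3)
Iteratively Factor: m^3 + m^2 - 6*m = (m)*(m^2 + m - 6) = m*(m - 2)*(m + 3)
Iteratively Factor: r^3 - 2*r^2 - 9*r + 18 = (r + 3)*(r^2 - 5*r + 6) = (r - 2)*(r + 3)*(r - 3)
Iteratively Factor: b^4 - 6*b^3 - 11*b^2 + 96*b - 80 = (b - 5)*(b^3 - b^2 - 16*b + 16) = (b - 5)*(b - 4)*(b^2 + 3*b - 4) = (b - 5)*(b - 4)*(b - 1)*(b + 4)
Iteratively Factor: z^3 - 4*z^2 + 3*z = (z - 3)*(z^2 - z) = z*(z - 3)*(z - 1)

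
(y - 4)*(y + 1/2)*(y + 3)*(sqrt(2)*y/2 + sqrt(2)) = sqrt(2)*y^4/2 + 3*sqrt(2)*y^3/4 - 27*sqrt(2)*y^2/4 - 31*sqrt(2)*y/2 - 6*sqrt(2)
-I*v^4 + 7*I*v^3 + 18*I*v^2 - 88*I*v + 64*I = (v - 8)*(v - 2)*(v + 4)*(-I*v + I)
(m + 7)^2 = m^2 + 14*m + 49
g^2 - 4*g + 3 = (g - 3)*(g - 1)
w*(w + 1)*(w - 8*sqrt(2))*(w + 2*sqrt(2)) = w^4 - 6*sqrt(2)*w^3 + w^3 - 32*w^2 - 6*sqrt(2)*w^2 - 32*w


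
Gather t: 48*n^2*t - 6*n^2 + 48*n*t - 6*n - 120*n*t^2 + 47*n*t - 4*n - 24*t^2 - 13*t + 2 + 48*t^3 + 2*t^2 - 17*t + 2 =-6*n^2 - 10*n + 48*t^3 + t^2*(-120*n - 22) + t*(48*n^2 + 95*n - 30) + 4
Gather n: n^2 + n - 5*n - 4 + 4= n^2 - 4*n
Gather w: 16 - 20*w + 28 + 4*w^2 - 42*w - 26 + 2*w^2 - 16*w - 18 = 6*w^2 - 78*w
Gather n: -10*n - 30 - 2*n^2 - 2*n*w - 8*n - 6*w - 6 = -2*n^2 + n*(-2*w - 18) - 6*w - 36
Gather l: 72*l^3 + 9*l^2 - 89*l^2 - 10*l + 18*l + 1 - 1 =72*l^3 - 80*l^2 + 8*l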